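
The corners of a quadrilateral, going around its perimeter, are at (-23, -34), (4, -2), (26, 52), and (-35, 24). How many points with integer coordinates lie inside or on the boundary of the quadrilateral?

Using the shoelace formula, 2A = |[(-23)·(-2) − 4·(-34)] + [4·52 − 26·(-2)] + [26·24 − (-35)·52] + [(-35)·(-34) − (-23)·24]| = 4628, so the area is 2314.
Along each edge there are gcd(|Δx|,|Δy|)+1 lattice points, so counting each shared vertex once the boundary has gcd(27,32) + gcd(22,54) + gcd(61,28) + gcd(12,58) = 1+2+1+2 = 6.
Pick's theorem gives I = A − B/2 + 1 = 2314 − 6/2 + 1 = 2312, so the closed region contains I + B = 2312 + 6 = 2318 lattice points.

2318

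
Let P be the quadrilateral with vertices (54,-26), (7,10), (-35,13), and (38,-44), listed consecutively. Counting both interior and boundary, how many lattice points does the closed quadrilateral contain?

1803

Using the shoelace formula, 2A = |[54·10 − 7·(-26)] + [7·13 − (-35)·10] + [(-35)·(-44) − 38·13] + [38·(-26) − 54·(-44)]| = 3597, so the area is 3597/2.
Along each edge there are gcd(|Δx|,|Δy|)+1 lattice points, so counting each shared vertex once the boundary has gcd(47,36) + gcd(42,3) + gcd(73,57) + gcd(16,18) = 1+3+1+2 = 7.
Pick's theorem gives I = A − B/2 + 1 = 3597/2 − 7/2 + 1 = 1796, so the closed region contains I + B = 1796 + 7 = 1803 lattice points.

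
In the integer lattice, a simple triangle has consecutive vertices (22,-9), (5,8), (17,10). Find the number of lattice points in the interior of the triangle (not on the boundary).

By the shoelace formula, twice the signed area is |(22·8 − 5·(-9)) + (5·10 − 17·8) + (17·(-9) − 22·10)| = 238, so the area is 119.
Along each edge there are gcd(|Δx|,|Δy|)+1 lattice points, so counting each shared vertex once the boundary has gcd(17,17) + gcd(12,2) + gcd(5,19) = 17+2+1 = 20.
Pick's theorem gives I = A − B/2 + 1 = 119 − 20/2 + 1 = 110.

110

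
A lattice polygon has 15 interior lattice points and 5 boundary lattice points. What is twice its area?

By Pick's theorem, A = I + B/2 − 1 = 15 + 5/2 − 1 = 33/2.
Hence 2A = 33.

33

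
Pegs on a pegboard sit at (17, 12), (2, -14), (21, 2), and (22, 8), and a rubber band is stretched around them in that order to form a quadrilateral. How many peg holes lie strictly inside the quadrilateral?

The shoelace formula gives twice the area as |(17·(-14) − 2·12) + (2·2 − 21·(-14)) + (21·8 − 22·2) + (22·12 − 17·8)| = 288, so the area is 144.
The number of boundary lattice points is Σ gcd(|Δx|,|Δy|) = gcd(15,26) + gcd(19,16) + gcd(1,6) + gcd(5,4) = 1+1+1+1 = 4.
By Pick's theorem A = I + B/2 − 1, so I = 144 − 4/2 + 1 = 143.

143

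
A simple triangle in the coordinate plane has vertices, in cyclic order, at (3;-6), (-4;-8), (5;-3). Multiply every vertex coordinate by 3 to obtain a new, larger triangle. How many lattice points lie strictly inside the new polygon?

73

Using the shoelace formula, 2A = |[3·(-8) − (-4)·(-6)] + [(-4)·(-3) − 5·(-8)] + [5·(-6) − 3·(-3)]| = 17, so the area is 8.5.
Summing gcd(|Δx|,|Δy|) over the edges gives the boundary count: gcd(7,2) + gcd(9,5) + gcd(2,3) = 1+1+1 = 3.
Scaling by 3 multiplies the area by 3² = 9 (so the new area is 76.5) and multiplies the boundary lattice-point count by 3, giving 9.
By Pick's theorem, the interior count of the dilated polygon is 76.5 − 9/2 + 1 = 73.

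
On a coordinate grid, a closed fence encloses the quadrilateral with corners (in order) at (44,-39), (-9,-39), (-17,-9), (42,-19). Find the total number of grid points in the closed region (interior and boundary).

By the shoelace formula, twice the signed area is |(44·(-39) − (-9)·(-39)) + ((-9)·(-9) − (-17)·(-39)) + ((-17)·(-19) − 42·(-9)) + (42·(-39) − 44·(-19))| = 2750, so the area is 1375.
Summing gcd(|Δx|,|Δy|) over the edges gives the boundary count: gcd(53,0) + gcd(8,30) + gcd(59,10) + gcd(2,20) = 53+2+1+2 = 58.
Pick's theorem gives I = A − B/2 + 1 = 1375 − 58/2 + 1 = 1347, so the closed region contains I + B = 1347 + 58 = 1405 lattice points.

1405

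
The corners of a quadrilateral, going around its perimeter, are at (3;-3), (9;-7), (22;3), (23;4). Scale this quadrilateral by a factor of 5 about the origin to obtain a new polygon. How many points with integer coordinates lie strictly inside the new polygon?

1551

Using the shoelace formula, 2A = |(3·(-7) − 9·(-3)) + (9·3 − 22·(-7)) + (22·4 − 23·3) + (23·(-3) − 3·4)| = 125, so the area is 62.5.
The number of boundary lattice points is Σ gcd(|Δx|,|Δy|) = gcd(6,4) + gcd(13,10) + gcd(1,1) + gcd(20,7) = 2+1+1+1 = 5.
Scaling by 5 multiplies the area by 5² = 25 (so the new area is 3125/2) and multiplies the boundary lattice-point count by 5, giving 25.
By Pick's theorem, the interior count of the dilated polygon is 3125/2 − 25/2 + 1 = 1551.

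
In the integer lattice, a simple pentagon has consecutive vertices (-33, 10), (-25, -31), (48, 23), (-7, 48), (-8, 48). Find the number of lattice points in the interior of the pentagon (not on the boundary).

The shoelace formula gives twice the area as |((-33)·(-31) − (-25)·10) + ((-25)·23 − 48·(-31)) + (48·48 − (-7)·23) + ((-7)·48 − (-8)·48) + ((-8)·10 − (-33)·48)| = 6203, so the area is 3101.5.
Summing gcd(|Δx|,|Δy|) over the edges gives the boundary count: gcd(8,41) + gcd(73,54) + gcd(55,25) + gcd(1,0) + gcd(25,38) = 1+1+5+1+1 = 9.
Pick's theorem gives I = A − B/2 + 1 = 3101.5 − 9/2 + 1 = 3098.

3098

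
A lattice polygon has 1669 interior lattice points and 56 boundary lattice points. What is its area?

1696

By Pick's theorem, A = I + B/2 − 1 = 1669 + 56/2 − 1 = 1696.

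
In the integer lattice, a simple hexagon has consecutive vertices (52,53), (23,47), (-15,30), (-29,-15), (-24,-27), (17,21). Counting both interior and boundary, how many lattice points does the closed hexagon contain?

By the shoelace formula, twice the signed area is |(52·47 − 23·53) + (23·30 − (-15)·47) + ((-15)·(-15) − (-29)·30) + ((-29)·(-27) − (-24)·(-15)) + ((-24)·21 − 17·(-27)) + (17·53 − 52·21)| = 3902, so the area is 1951.
Along each edge there are gcd(|Δx|,|Δy|)+1 lattice points, so counting each shared vertex once the boundary has gcd(29,6) + gcd(38,17) + gcd(14,45) + gcd(5,12) + gcd(41,48) + gcd(35,32) = 1+1+1+1+1+1 = 6.
Pick's theorem gives I = A − B/2 + 1 = 1951 − 6/2 + 1 = 1949, so the closed region contains I + B = 1949 + 6 = 1955 lattice points.

1955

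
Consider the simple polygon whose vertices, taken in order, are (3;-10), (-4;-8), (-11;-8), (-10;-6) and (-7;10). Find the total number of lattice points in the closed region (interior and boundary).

129

By the shoelace formula, twice the signed area is |(3·(-8) − (-4)·(-10)) + ((-4)·(-8) − (-11)·(-8)) + ((-11)·(-6) − (-10)·(-8)) + ((-10)·10 − (-7)·(-6)) + ((-7)·(-10) − 3·10)| = 236, so the area is 118.
Along each edge there are gcd(|Δx|,|Δy|)+1 lattice points, so counting each shared vertex once the boundary has gcd(7,2) + gcd(7,0) + gcd(1,2) + gcd(3,16) + gcd(10,20) = 1+7+1+1+10 = 20.
Pick's theorem gives I = A − B/2 + 1 = 118 − 20/2 + 1 = 109, so the closed region contains I + B = 109 + 20 = 129 lattice points.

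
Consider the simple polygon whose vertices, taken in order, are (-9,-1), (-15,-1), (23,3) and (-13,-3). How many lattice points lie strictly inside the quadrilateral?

Using the shoelace formula, 2A = |[(-9)·(-1) − (-15)·(-1)] + [(-15)·3 − 23·(-1)] + [23·(-3) − (-13)·3] + [(-13)·(-1) − (-9)·(-3)]| = 72, so the area is 36.
The number of boundary lattice points is Σ gcd(|Δx|,|Δy|) = gcd(6,0) + gcd(38,4) + gcd(36,6) + gcd(4,2) = 6+2+6+2 = 16.
Pick's theorem gives I = A − B/2 + 1 = 36 − 16/2 + 1 = 29.

29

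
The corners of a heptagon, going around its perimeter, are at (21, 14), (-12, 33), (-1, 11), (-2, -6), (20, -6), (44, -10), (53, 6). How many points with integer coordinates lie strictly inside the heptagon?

By the shoelace formula, twice the signed area is |[21·33 − (-12)·14] + [(-12)·11 − (-1)·33] + [(-1)·(-6) − (-2)·11] + [(-2)·(-6) − 20·(-6)] + [20·(-10) − 44·(-6)] + [44·6 − 53·(-10)] + [53·14 − 21·6]| = 2396, so the area is 1198.
Summing gcd(|Δx|,|Δy|) over the edges gives the boundary count: gcd(33,19) + gcd(11,22) + gcd(1,17) + gcd(22,0) + gcd(24,4) + gcd(9,16) + gcd(32,8) = 1+11+1+22+4+1+8 = 48.
By Pick's theorem A = I + B/2 − 1, so I = 1198 − 48/2 + 1 = 1175.

1175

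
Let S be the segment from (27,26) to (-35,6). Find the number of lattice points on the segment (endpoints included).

3

The number of lattice points on a segment between lattice points is gcd(|Δx|,|Δy|) + 1 = gcd(62,20) + 1 = 2 + 1 = 3.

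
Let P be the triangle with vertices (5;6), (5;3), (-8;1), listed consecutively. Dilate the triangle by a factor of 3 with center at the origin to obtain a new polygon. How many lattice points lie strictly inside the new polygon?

Using the shoelace formula, 2A = |[5·3 − 5·6] + [5·1 − (-8)·3] + [(-8)·6 − 5·1]| = 39, so the area is 19.5.
The number of boundary lattice points is Σ gcd(|Δx|,|Δy|) = gcd(0,3) + gcd(13,2) + gcd(13,5) = 3+1+1 = 5.
Scaling by 3 multiplies the area by 3² = 9 (so the new area is 175.5) and multiplies the boundary lattice-point count by 3, giving 15.
By Pick's theorem, the interior count of the dilated polygon is 175.5 − 15/2 + 1 = 169.

169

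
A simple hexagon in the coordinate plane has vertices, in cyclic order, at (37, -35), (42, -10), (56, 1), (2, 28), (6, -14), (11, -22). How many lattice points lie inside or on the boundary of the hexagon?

1787

The shoelace formula gives twice the area as |(37·(-10) − 42·(-35)) + (42·1 − 56·(-10)) + (56·28 − 2·1) + (2·(-14) − 6·28) + (6·(-22) − 11·(-14)) + (11·(-35) − 37·(-22))| = 3523, so the area is 3523/2.
The number of boundary lattice points is Σ gcd(|Δx|,|Δy|) = gcd(5,25) + gcd(14,11) + gcd(54,27) + gcd(4,42) + gcd(5,8) + gcd(26,13) = 5+1+27+2+1+13 = 49.
Pick's theorem gives I = A − B/2 + 1 = 3523/2 − 49/2 + 1 = 1738, so the closed region contains I + B = 1738 + 49 = 1787 lattice points.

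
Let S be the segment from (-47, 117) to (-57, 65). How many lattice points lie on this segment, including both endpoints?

The number of lattice points on a segment between lattice points is gcd(|Δx|,|Δy|) + 1 = gcd(10,52) + 1 = 2 + 1 = 3.

3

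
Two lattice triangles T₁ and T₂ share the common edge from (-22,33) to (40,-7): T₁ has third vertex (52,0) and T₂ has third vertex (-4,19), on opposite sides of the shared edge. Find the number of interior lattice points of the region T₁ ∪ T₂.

529

The union is the simple quadrilateral with vertices (-22,33), (52,0), (40,-7), (-4,19) in order.
Using the shoelace formula, 2A = |[(-22)·0 − 52·33] + [52·(-7) − 40·0] + [40·19 − (-4)·(-7)] + [(-4)·33 − (-22)·19]| = 1062, so the area is 531.
The number of boundary lattice points is Σ gcd(|Δx|,|Δy|) = gcd(74,33) + gcd(12,7) + gcd(44,26) + gcd(18,14) = 1+1+2+2 = 6.
By Pick's theorem I = A − B/2 + 1 = 531 − 6/2 + 1 = 529.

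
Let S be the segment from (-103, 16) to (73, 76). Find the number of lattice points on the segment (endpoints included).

5

The number of lattice points on a segment between lattice points is gcd(|Δx|,|Δy|) + 1 = gcd(176,60) + 1 = 4 + 1 = 5.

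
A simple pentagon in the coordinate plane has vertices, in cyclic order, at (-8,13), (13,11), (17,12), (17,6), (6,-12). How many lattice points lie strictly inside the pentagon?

By the shoelace formula, twice the signed area is |((-8)·11 − 13·13) + (13·12 − 17·11) + (17·6 − 17·12) + (17·(-12) − 6·6) + (6·13 − (-8)·(-12))| = 648, so the area is 324.
Along each edge there are gcd(|Δx|,|Δy|)+1 lattice points, so counting each shared vertex once the boundary has gcd(21,2) + gcd(4,1) + gcd(0,6) + gcd(11,18) + gcd(14,25) = 1+1+6+1+1 = 10.
Pick's theorem gives I = A − B/2 + 1 = 324 − 10/2 + 1 = 320.

320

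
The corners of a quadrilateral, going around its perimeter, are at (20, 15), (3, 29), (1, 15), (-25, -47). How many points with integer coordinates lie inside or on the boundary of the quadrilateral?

726

By the shoelace formula, twice the signed area is |[20·29 − 3·15] + [3·15 − 1·29] + [1·(-47) − (-25)·15] + [(-25)·15 − 20·(-47)]| = 1444, so the area is 722.
Along each edge there are gcd(|Δx|,|Δy|)+1 lattice points, so counting each shared vertex once the boundary has gcd(17,14) + gcd(2,14) + gcd(26,62) + gcd(45,62) = 1+2+2+1 = 6.
Pick's theorem gives I = A − B/2 + 1 = 722 − 6/2 + 1 = 720, so the closed region contains I + B = 720 + 6 = 726 lattice points.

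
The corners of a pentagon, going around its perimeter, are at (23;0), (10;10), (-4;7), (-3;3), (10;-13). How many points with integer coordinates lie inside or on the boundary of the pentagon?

338

By the shoelace formula, twice the signed area is |(23·10 − 10·0) + (10·7 − (-4)·10) + ((-4)·3 − (-3)·7) + ((-3)·(-13) − 10·3) + (10·0 − 23·(-13))| = 657, so the area is 328.5.
Summing gcd(|Δx|,|Δy|) over the edges gives the boundary count: gcd(13,10) + gcd(14,3) + gcd(1,4) + gcd(13,16) + gcd(13,13) = 1+1+1+1+13 = 17.
Pick's theorem gives I = A − B/2 + 1 = 328.5 − 17/2 + 1 = 321, so the closed region contains I + B = 321 + 17 = 338 lattice points.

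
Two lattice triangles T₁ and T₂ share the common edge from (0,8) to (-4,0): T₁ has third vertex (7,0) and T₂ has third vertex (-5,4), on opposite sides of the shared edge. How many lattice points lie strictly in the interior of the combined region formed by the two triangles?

50

The union is the simple quadrilateral with vertices (0,8), (7,0), (-4,0), (-5,4) in order.
By the shoelace formula, twice the signed area is |(0·0 − 7·8) + (7·0 − (-4)·0) + ((-4)·4 − (-5)·0) + ((-5)·8 − 0·4)| = 112, so the area is 56.
Along each edge there are gcd(|Δx|,|Δy|)+1 lattice points, so counting each shared vertex once the boundary has gcd(7,8) + gcd(11,0) + gcd(1,4) + gcd(5,4) = 1+11+1+1 = 14.
By Pick's theorem I = A − B/2 + 1 = 56 − 14/2 + 1 = 50.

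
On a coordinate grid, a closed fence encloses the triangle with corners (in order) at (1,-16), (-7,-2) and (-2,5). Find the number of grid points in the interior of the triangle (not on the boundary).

61

By the shoelace formula, twice the signed area is |(1·(-2) − (-7)·(-16)) + ((-7)·5 − (-2)·(-2)) + ((-2)·(-16) − 1·5)| = 126, so the area is 63.
Summing gcd(|Δx|,|Δy|) over the edges gives the boundary count: gcd(8,14) + gcd(5,7) + gcd(3,21) = 2+1+3 = 6.
Pick's theorem gives I = A − B/2 + 1 = 63 − 6/2 + 1 = 61.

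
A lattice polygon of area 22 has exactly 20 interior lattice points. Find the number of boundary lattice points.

Pick's theorem gives A = I + B/2 − 1, so B = 2(A − I + 1) = 2(22 − 20 + 1) = 6.

6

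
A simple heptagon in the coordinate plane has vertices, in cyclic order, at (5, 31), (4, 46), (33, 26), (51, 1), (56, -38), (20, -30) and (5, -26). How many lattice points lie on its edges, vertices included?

The number of boundary lattice points is Σ gcd(|Δx|,|Δy|) = gcd(1,15) + gcd(29,20) + gcd(18,25) + gcd(5,39) + gcd(36,8) + gcd(15,4) + gcd(0,57) = 1+1+1+1+4+1+57 = 66.

66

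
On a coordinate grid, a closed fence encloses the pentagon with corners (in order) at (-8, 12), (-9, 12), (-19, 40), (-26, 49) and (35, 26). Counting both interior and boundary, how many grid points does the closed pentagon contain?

891

Using the shoelace formula, 2A = |((-8)·12 − (-9)·12) + ((-9)·40 − (-19)·12) + ((-19)·49 − (-26)·40) + ((-26)·26 − 35·49) + (35·12 − (-8)·26)| = 1774, so the area is 887.
Along each edge there are gcd(|Δx|,|Δy|)+1 lattice points, so counting each shared vertex once the boundary has gcd(1,0) + gcd(10,28) + gcd(7,9) + gcd(61,23) + gcd(43,14) = 1+2+1+1+1 = 6.
Pick's theorem gives I = A − B/2 + 1 = 887 − 6/2 + 1 = 885, so the closed region contains I + B = 885 + 6 = 891 lattice points.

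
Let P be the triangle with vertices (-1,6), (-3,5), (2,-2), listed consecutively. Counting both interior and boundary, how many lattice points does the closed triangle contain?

Using the shoelace formula, 2A = |[(-1)·5 − (-3)·6] + [(-3)·(-2) − 2·5] + [2·6 − (-1)·(-2)]| = 19, so the area is 19/2.
The number of boundary lattice points is Σ gcd(|Δx|,|Δy|) = gcd(2,1) + gcd(5,7) + gcd(3,8) = 1+1+1 = 3.
Pick's theorem gives I = A − B/2 + 1 = 19/2 − 3/2 + 1 = 9, so the closed region contains I + B = 9 + 3 = 12 lattice points.

12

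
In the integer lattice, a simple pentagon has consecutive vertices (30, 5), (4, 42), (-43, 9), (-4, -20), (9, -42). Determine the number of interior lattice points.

The shoelace formula gives twice the area as |(30·42 − 4·5) + (4·9 − (-43)·42) + ((-43)·(-20) − (-4)·9) + ((-4)·(-42) − 9·(-20)) + (9·5 − 30·(-42))| = 5631, so the area is 5631/2.
Summing gcd(|Δx|,|Δy|) over the edges gives the boundary count: gcd(26,37) + gcd(47,33) + gcd(39,29) + gcd(13,22) + gcd(21,47) = 1+1+1+1+1 = 5.
Pick's theorem gives I = A − B/2 + 1 = 5631/2 − 5/2 + 1 = 2814.

2814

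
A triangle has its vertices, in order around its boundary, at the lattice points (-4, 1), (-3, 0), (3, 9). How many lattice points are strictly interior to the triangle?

6

By the shoelace formula, twice the signed area is |((-4)·0 − (-3)·1) + ((-3)·9 − 3·0) + (3·1 − (-4)·9)| = 15, so the area is 7.5.
Along each edge there are gcd(|Δx|,|Δy|)+1 lattice points, so counting each shared vertex once the boundary has gcd(1,1) + gcd(6,9) + gcd(7,8) = 1+3+1 = 5.
By Pick's theorem A = I + B/2 − 1, so I = 7.5 − 5/2 + 1 = 6.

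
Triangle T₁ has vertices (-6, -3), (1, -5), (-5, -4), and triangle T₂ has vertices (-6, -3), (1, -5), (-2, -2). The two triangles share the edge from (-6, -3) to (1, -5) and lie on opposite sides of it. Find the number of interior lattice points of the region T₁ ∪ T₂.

8

The union is the simple quadrilateral with vertices (-6, -3), (-5, -4), (1, -5), (-2, -2) in order.
By the shoelace formula, twice the signed area is |[(-6)·(-4) − (-5)·(-3)] + [(-5)·(-5) − 1·(-4)] + [1·(-2) − (-2)·(-5)] + [(-2)·(-3) − (-6)·(-2)]| = 20, so the area is 10.
Summing gcd(|Δx|,|Δy|) over the edges gives the boundary count: gcd(1,1) + gcd(6,1) + gcd(3,3) + gcd(4,1) = 1+1+3+1 = 6.
By Pick's theorem I = A − B/2 + 1 = 10 − 6/2 + 1 = 8.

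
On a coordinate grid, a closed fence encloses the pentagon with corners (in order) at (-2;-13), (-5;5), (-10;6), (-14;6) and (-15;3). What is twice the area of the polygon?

Using the shoelace formula, 2A = |[(-2)·5 − (-5)·(-13)] + [(-5)·6 − (-10)·5] + [(-10)·6 − (-14)·6] + [(-14)·3 − (-15)·6] + [(-15)·(-13) − (-2)·3]| = 218, so the area is 109.

218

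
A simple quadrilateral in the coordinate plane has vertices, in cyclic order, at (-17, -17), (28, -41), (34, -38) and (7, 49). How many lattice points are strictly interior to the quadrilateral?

2068

The shoelace formula gives twice the area as |[(-17)·(-41) − 28·(-17)] + [28·(-38) − 34·(-41)] + [34·49 − 7·(-38)] + [7·(-17) − (-17)·49]| = 4149, so the area is 2074.5.
The number of boundary lattice points is Σ gcd(|Δx|,|Δy|) = gcd(45,24) + gcd(6,3) + gcd(27,87) + gcd(24,66) = 3+3+3+6 = 15.
By Pick's theorem A = I + B/2 − 1, so I = 2074.5 − 15/2 + 1 = 2068.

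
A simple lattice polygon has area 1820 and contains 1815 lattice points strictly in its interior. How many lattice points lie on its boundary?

12

Pick's theorem gives A = I + B/2 − 1, so B = 2(A − I + 1) = 2(1820 − 1815 + 1) = 12.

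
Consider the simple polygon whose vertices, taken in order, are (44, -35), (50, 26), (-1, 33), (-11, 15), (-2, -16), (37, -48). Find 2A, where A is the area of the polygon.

The shoelace formula gives twice the area as |[44·26 − 50·(-35)] + [50·33 − (-1)·26] + [(-1)·15 − (-11)·33] + [(-11)·(-16) − (-2)·15] + [(-2)·(-48) − 37·(-16)] + [37·(-35) − 44·(-48)]| = 6629, so the area is 3314.5.

6629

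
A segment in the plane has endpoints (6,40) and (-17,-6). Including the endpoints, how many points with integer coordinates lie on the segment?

The number of lattice points on a segment between lattice points is gcd(|Δx|,|Δy|) + 1 = gcd(23,46) + 1 = 23 + 1 = 24.

24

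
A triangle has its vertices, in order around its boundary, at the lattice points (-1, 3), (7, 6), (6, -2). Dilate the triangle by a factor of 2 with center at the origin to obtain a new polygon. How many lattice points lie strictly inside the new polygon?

120

Using the shoelace formula, 2A = |[(-1)·6 − 7·3] + [7·(-2) − 6·6] + [6·3 − (-1)·(-2)]| = 61, so the area is 61/2.
The number of boundary lattice points is Σ gcd(|Δx|,|Δy|) = gcd(8,3) + gcd(1,8) + gcd(7,5) = 1+1+1 = 3.
Scaling by 2 multiplies the area by 2² = 4 (so the new area is 122) and multiplies the boundary lattice-point count by 2, giving 6.
By Pick's theorem, the interior count of the dilated polygon is 122 − 6/2 + 1 = 120.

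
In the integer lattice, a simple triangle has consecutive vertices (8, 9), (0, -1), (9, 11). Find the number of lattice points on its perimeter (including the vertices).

6

Summing gcd(|Δx|,|Δy|) over the edges gives the boundary count: gcd(8,10) + gcd(9,12) + gcd(1,2) = 2+3+1 = 6.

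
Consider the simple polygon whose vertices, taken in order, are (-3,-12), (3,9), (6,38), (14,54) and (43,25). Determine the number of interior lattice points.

By the shoelace formula, twice the signed area is |((-3)·9 − 3·(-12)) + (3·38 − 6·9) + (6·54 − 14·38) + (14·25 − 43·54) + (43·(-12) − (-3)·25)| = 2552, so the area is 1276.
Along each edge there are gcd(|Δx|,|Δy|)+1 lattice points, so counting each shared vertex once the boundary has gcd(6,21) + gcd(3,29) + gcd(8,16) + gcd(29,29) + gcd(46,37) = 3+1+8+29+1 = 42.
By Pick's theorem A = I + B/2 − 1, so I = 1276 − 42/2 + 1 = 1256.

1256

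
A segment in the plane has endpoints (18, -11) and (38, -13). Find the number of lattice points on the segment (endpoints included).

3

The number of lattice points on a segment between lattice points is gcd(|Δx|,|Δy|) + 1 = gcd(20,2) + 1 = 2 + 1 = 3.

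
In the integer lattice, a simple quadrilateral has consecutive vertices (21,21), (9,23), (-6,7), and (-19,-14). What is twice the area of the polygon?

607

Using the shoelace formula, 2A = |[21·23 − 9·21] + [9·7 − (-6)·23] + [(-6)·(-14) − (-19)·7] + [(-19)·21 − 21·(-14)]| = 607, so the area is 607/2.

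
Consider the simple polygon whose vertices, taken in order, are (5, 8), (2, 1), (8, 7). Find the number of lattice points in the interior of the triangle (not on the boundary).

9

Using the shoelace formula, 2A = |[5·1 − 2·8] + [2·7 − 8·1] + [8·8 − 5·7]| = 24, so the area is 12.
Summing gcd(|Δx|,|Δy|) over the edges gives the boundary count: gcd(3,7) + gcd(6,6) + gcd(3,1) = 1+6+1 = 8.
Pick's theorem gives I = A − B/2 + 1 = 12 − 8/2 + 1 = 9.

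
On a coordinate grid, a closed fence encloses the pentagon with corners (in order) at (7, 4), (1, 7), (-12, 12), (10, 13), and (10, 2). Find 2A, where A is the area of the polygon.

219

By the shoelace formula, twice the signed area is |[7·7 − 1·4] + [1·12 − (-12)·7] + [(-12)·13 − 10·12] + [10·2 − 10·13] + [10·4 − 7·2]| = 219, so the area is 109.5.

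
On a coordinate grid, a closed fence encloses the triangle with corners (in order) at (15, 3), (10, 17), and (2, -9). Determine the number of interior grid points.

Using the shoelace formula, 2A = |(15·17 − 10·3) + (10·(-9) − 2·17) + (2·3 − 15·(-9))| = 242, so the area is 121.
Summing gcd(|Δx|,|Δy|) over the edges gives the boundary count: gcd(5,14) + gcd(8,26) + gcd(13,12) = 1+2+1 = 4.
By Pick's theorem A = I + B/2 − 1, so I = 121 − 4/2 + 1 = 120.

120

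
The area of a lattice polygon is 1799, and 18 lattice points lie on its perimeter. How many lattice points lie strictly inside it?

1791

From Pick's theorem, I = A − B/2 + 1 = 1799 − 18/2 + 1 = 1791.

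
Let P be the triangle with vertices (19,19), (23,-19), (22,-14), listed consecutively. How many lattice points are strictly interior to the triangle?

7

The shoelace formula gives twice the area as |(19·(-19) − 23·19) + (23·(-14) − 22·(-19)) + (22·19 − 19·(-14))| = 18, so the area is 9.
Along each edge there are gcd(|Δx|,|Δy|)+1 lattice points, so counting each shared vertex once the boundary has gcd(4,38) + gcd(1,5) + gcd(3,33) = 2+1+3 = 6.
By Pick's theorem A = I + B/2 − 1, so I = 9 − 6/2 + 1 = 7.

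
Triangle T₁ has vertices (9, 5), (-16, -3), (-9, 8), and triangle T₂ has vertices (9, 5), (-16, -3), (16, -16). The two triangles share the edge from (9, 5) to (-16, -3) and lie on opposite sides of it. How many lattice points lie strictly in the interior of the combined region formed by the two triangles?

395

The union is the simple quadrilateral with vertices (9, 5), (-9, 8), (-16, -3), (16, -16) in order.
The shoelace formula gives twice the area as |[9·8 − (-9)·5] + [(-9)·(-3) − (-16)·8] + [(-16)·(-16) − 16·(-3)] + [16·5 − 9·(-16)]| = 800, so the area is 400.
Along each edge there are gcd(|Δx|,|Δy|)+1 lattice points, so counting each shared vertex once the boundary has gcd(18,3) + gcd(7,11) + gcd(32,13) + gcd(7,21) = 3+1+1+7 = 12.
By Pick's theorem I = A − B/2 + 1 = 400 − 12/2 + 1 = 395.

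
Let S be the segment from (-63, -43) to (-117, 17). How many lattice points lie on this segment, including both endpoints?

7

The number of lattice points on a segment between lattice points is gcd(|Δx|,|Δy|) + 1 = gcd(54,60) + 1 = 6 + 1 = 7.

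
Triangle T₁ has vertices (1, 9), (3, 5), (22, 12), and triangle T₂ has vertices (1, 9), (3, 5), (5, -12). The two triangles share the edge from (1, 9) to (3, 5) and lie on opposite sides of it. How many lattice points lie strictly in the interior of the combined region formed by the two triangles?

56

The union is the simple quadrilateral with vertices (1, 9), (22, 12), (3, 5), (5, -12) in order.
By the shoelace formula, twice the signed area is |[1·12 − 22·9] + [22·5 − 3·12] + [3·(-12) − 5·5] + [5·9 − 1·(-12)]| = 116, so the area is 58.
Summing gcd(|Δx|,|Δy|) over the edges gives the boundary count: gcd(21,3) + gcd(19,7) + gcd(2,17) + gcd(4,21) = 3+1+1+1 = 6.
By Pick's theorem I = A − B/2 + 1 = 58 − 6/2 + 1 = 56.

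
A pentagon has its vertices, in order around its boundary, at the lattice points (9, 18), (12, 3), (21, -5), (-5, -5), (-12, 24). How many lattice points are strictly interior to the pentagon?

By the shoelace formula, twice the signed area is |[9·3 − 12·18] + [12·(-5) − 21·3] + [21·(-5) − (-5)·(-5)] + [(-5)·24 − (-12)·(-5)] + [(-12)·18 − 9·24]| = 1054, so the area is 527.
Along each edge there are gcd(|Δx|,|Δy|)+1 lattice points, so counting each shared vertex once the boundary has gcd(3,15) + gcd(9,8) + gcd(26,0) + gcd(7,29) + gcd(21,6) = 3+1+26+1+3 = 34.
By Pick's theorem A = I + B/2 − 1, so I = 527 − 34/2 + 1 = 511.

511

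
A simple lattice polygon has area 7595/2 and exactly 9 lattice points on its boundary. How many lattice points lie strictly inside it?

3794

Pick's theorem A = I + B/2 − 1 rearranges to I = A − B/2 + 1 = 7595/2 − 9/2 + 1 = 3794.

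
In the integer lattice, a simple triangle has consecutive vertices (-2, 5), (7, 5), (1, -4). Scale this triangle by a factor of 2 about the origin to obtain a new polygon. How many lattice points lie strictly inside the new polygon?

By the shoelace formula, twice the signed area is |((-2)·5 − 7·5) + (7·(-4) − 1·5) + (1·5 − (-2)·(-4))| = 81, so the area is 40.5.
Summing gcd(|Δx|,|Δy|) over the edges gives the boundary count: gcd(9,0) + gcd(6,9) + gcd(3,9) = 9+3+3 = 15.
Scaling by 2 multiplies the area by 2² = 4 (so the new area is 162) and multiplies the boundary lattice-point count by 2, giving 30.
By Pick's theorem, the interior count of the dilated polygon is 162 − 30/2 + 1 = 148.

148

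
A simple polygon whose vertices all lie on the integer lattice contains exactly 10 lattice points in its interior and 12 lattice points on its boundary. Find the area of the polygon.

By Pick's theorem, A = I + B/2 − 1 = 10 + 12/2 − 1 = 15.

15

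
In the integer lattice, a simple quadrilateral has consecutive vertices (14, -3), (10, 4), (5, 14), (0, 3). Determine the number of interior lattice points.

86

Using the shoelace formula, 2A = |(14·4 − 10·(-3)) + (10·14 − 5·4) + (5·3 − 0·14) + (0·(-3) − 14·3)| = 179, so the area is 179/2.
Summing gcd(|Δx|,|Δy|) over the edges gives the boundary count: gcd(4,7) + gcd(5,10) + gcd(5,11) + gcd(14,6) = 1+5+1+2 = 9.
Pick's theorem gives I = A − B/2 + 1 = 179/2 − 9/2 + 1 = 86.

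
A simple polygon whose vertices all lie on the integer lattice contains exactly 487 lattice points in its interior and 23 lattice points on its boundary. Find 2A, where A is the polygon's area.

By Pick's theorem, A = I + B/2 − 1 = 487 + 23/2 − 1 = 995/2.
Hence 2A = 995.

995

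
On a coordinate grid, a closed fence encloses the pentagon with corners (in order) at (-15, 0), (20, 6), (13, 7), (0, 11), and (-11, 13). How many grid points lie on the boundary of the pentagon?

5

Along each edge there are gcd(|Δx|,|Δy|)+1 lattice points, so counting each shared vertex once the boundary has gcd(35,6) + gcd(7,1) + gcd(13,4) + gcd(11,2) + gcd(4,13) = 1+1+1+1+1 = 5.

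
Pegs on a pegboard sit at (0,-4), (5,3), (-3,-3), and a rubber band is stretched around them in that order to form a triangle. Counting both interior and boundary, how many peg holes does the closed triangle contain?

The shoelace formula gives twice the area as |(0·3 − 5·(-4)) + (5·(-3) − (-3)·3) + ((-3)·(-4) − 0·(-3))| = 26, so the area is 13.
Summing gcd(|Δx|,|Δy|) over the edges gives the boundary count: gcd(5,7) + gcd(8,6) + gcd(3,1) = 1+2+1 = 4.
Pick's theorem gives I = A − B/2 + 1 = 13 − 4/2 + 1 = 12, so the closed region contains I + B = 12 + 4 = 16 lattice points.

16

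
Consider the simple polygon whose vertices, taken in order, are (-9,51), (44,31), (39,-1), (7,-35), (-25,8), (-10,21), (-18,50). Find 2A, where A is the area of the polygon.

The shoelace formula gives twice the area as |[(-9)·31 − 44·51] + [44·(-1) − 39·31] + [39·(-35) − 7·(-1)] + [7·8 − (-25)·(-35)] + [(-25)·21 − (-10)·8] + [(-10)·50 − (-18)·21] + [(-18)·51 − (-9)·50]| = 6988, so the area is 3494.

6988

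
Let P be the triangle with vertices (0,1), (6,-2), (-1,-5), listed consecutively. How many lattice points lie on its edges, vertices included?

Summing gcd(|Δx|,|Δy|) over the edges gives the boundary count: gcd(6,3) + gcd(7,3) + gcd(1,6) = 3+1+1 = 5.

5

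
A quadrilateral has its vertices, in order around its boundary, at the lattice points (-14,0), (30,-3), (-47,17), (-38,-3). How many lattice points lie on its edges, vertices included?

Along each edge there are gcd(|Δx|,|Δy|)+1 lattice points, so counting each shared vertex once the boundary has gcd(44,3) + gcd(77,20) + gcd(9,20) + gcd(24,3) = 1+1+1+3 = 6.

6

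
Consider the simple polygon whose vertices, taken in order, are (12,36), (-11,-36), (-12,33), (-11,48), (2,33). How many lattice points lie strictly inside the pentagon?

912

The shoelace formula gives twice the area as |[12·(-36) − (-11)·36] + [(-11)·33 − (-12)·(-36)] + [(-12)·48 − (-11)·33] + [(-11)·33 − 2·48] + [2·36 − 12·33]| = 1827, so the area is 913.5.
Summing gcd(|Δx|,|Δy|) over the edges gives the boundary count: gcd(23,72) + gcd(1,69) + gcd(1,15) + gcd(13,15) + gcd(10,3) = 1+1+1+1+1 = 5.
By Pick's theorem A = I + B/2 − 1, so I = 913.5 − 5/2 + 1 = 912.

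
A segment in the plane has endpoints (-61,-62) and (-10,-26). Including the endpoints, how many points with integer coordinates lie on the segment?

The number of lattice points on a segment between lattice points is gcd(|Δx|,|Δy|) + 1 = gcd(51,36) + 1 = 3 + 1 = 4.

4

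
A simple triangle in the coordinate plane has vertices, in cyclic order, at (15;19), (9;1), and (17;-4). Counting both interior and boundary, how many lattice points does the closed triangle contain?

The shoelace formula gives twice the area as |[15·1 − 9·19] + [9·(-4) − 17·1] + [17·19 − 15·(-4)]| = 174, so the area is 87.
The number of boundary lattice points is Σ gcd(|Δx|,|Δy|) = gcd(6,18) + gcd(8,5) + gcd(2,23) = 6+1+1 = 8.
Pick's theorem gives I = A − B/2 + 1 = 87 − 8/2 + 1 = 84, so the closed region contains I + B = 84 + 8 = 92 lattice points.

92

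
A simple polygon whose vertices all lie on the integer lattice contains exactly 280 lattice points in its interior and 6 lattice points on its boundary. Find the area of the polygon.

282

Pick's theorem states A = I + B/2 − 1, so A = 280 + 6/2 − 1 = 282.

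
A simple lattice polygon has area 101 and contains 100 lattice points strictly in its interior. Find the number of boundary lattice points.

4

Pick's theorem gives A = I + B/2 − 1, so B = 2(A − I + 1) = 2(101 − 100 + 1) = 4.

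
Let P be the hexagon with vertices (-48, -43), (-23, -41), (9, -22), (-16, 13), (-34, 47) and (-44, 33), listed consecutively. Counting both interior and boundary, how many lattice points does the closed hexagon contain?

The shoelace formula gives twice the area as |[(-48)·(-41) − (-23)·(-43)] + [(-23)·(-22) − 9·(-41)] + [9·13 − (-16)·(-22)] + [(-16)·47 − (-34)·13] + [(-34)·33 − (-44)·47] + [(-44)·(-43) − (-48)·33]| = 5731, so the area is 5731/2.
Along each edge there are gcd(|Δx|,|Δy|)+1 lattice points, so counting each shared vertex once the boundary has gcd(25,2) + gcd(32,19) + gcd(25,35) + gcd(18,34) + gcd(10,14) + gcd(4,76) = 1+1+5+2+2+4 = 15.
Pick's theorem gives I = A − B/2 + 1 = 5731/2 − 15/2 + 1 = 2859, so the closed region contains I + B = 2859 + 15 = 2874 lattice points.

2874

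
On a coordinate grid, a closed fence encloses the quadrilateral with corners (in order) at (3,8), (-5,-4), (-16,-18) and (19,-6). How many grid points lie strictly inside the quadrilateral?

Using the shoelace formula, 2A = |(3·(-4) − (-5)·8) + ((-5)·(-18) − (-16)·(-4)) + ((-16)·(-6) − 19·(-18)) + (19·8 − 3·(-6))| = 662, so the area is 331.
Along each edge there are gcd(|Δx|,|Δy|)+1 lattice points, so counting each shared vertex once the boundary has gcd(8,12) + gcd(11,14) + gcd(35,12) + gcd(16,14) = 4+1+1+2 = 8.
By Pick's theorem A = I + B/2 − 1, so I = 331 − 8/2 + 1 = 328.

328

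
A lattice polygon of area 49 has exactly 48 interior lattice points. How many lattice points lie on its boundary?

Pick's theorem gives A = I + B/2 − 1, so B = 2(A − I + 1) = 2(49 − 48 + 1) = 4.

4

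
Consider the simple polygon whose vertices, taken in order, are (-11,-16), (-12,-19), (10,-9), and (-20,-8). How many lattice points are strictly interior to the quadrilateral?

By the shoelace formula, twice the signed area is |((-11)·(-19) − (-12)·(-16)) + ((-12)·(-9) − 10·(-19)) + (10·(-8) − (-20)·(-9)) + ((-20)·(-16) − (-11)·(-8))| = 287, so the area is 143.5.
Along each edge there are gcd(|Δx|,|Δy|)+1 lattice points, so counting each shared vertex once the boundary has gcd(1,3) + gcd(22,10) + gcd(30,1) + gcd(9,8) = 1+2+1+1 = 5.
Pick's theorem gives I = A − B/2 + 1 = 143.5 − 5/2 + 1 = 142.

142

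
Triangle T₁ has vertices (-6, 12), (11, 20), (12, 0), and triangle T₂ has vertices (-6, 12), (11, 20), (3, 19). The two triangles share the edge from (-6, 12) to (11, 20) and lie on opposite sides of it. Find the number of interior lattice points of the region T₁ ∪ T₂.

The union is the simple quadrilateral with vertices (-6, 12), (12, 0), (11, 20), (3, 19) in order.
Using the shoelace formula, 2A = |[(-6)·0 − 12·12] + [12·20 − 11·0] + [11·19 − 3·20] + [3·12 − (-6)·19]| = 395, so the area is 197.5.
Summing gcd(|Δx|,|Δy|) over the edges gives the boundary count: gcd(18,12) + gcd(1,20) + gcd(8,1) + gcd(9,7) = 6+1+1+1 = 9.
By Pick's theorem I = A − B/2 + 1 = 197.5 − 9/2 + 1 = 194.

194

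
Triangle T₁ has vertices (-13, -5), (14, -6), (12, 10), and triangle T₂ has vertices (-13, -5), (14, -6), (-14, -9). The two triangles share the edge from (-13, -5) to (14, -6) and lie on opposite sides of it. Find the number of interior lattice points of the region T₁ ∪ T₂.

The union is the simple quadrilateral with vertices (-13, -5), (12, 10), (14, -6), (-14, -9) in order.
By the shoelace formula, twice the signed area is |[(-13)·10 − 12·(-5)] + [12·(-6) − 14·10] + [14·(-9) − (-14)·(-6)] + [(-14)·(-5) − (-13)·(-9)]| = 539, so the area is 539/2.
The number of boundary lattice points is Σ gcd(|Δx|,|Δy|) = gcd(25,15) + gcd(2,16) + gcd(28,3) + gcd(1,4) = 5+2+1+1 = 9.
By Pick's theorem I = A − B/2 + 1 = 539/2 − 9/2 + 1 = 266.

266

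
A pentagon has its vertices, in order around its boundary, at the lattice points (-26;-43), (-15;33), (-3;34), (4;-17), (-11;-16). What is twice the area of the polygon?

2193

Using the shoelace formula, 2A = |((-26)·33 − (-15)·(-43)) + ((-15)·34 − (-3)·33) + ((-3)·(-17) − 4·34) + (4·(-16) − (-11)·(-17)) + ((-11)·(-43) − (-26)·(-16))| = 2193, so the area is 1096.5.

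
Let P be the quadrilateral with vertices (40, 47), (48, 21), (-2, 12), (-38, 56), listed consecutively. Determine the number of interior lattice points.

Using the shoelace formula, 2A = |[40·21 − 48·47] + [48·12 − (-2)·21] + [(-2)·56 − (-38)·12] + [(-38)·47 − 40·56]| = 4480, so the area is 2240.
The number of boundary lattice points is Σ gcd(|Δx|,|Δy|) = gcd(8,26) + gcd(50,9) + gcd(36,44) + gcd(78,9) = 2+1+4+3 = 10.
Pick's theorem gives I = A − B/2 + 1 = 2240 − 10/2 + 1 = 2236.

2236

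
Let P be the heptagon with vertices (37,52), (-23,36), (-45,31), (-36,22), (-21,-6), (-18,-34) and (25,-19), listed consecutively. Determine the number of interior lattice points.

4012

Using the shoelace formula, 2A = |(37·36 − (-23)·52) + ((-23)·31 − (-45)·36) + ((-45)·22 − (-36)·31) + ((-36)·(-6) − (-21)·22) + ((-21)·(-34) − (-18)·(-6)) + ((-18)·(-19) − 25·(-34)) + (25·52 − 37·(-19))| = 8040, so the area is 4020.
Along each edge there are gcd(|Δx|,|Δy|)+1 lattice points, so counting each shared vertex once the boundary has gcd(60,16) + gcd(22,5) + gcd(9,9) + gcd(15,28) + gcd(3,28) + gcd(43,15) + gcd(12,71) = 4+1+9+1+1+1+1 = 18.
By Pick's theorem A = I + B/2 − 1, so I = 4020 − 18/2 + 1 = 4012.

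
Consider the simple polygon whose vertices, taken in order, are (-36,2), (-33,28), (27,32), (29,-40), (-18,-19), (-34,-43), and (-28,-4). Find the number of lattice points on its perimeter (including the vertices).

The number of boundary lattice points is Σ gcd(|Δx|,|Δy|) = gcd(3,26) + gcd(60,4) + gcd(2,72) + gcd(47,21) + gcd(16,24) + gcd(6,39) + gcd(8,6) = 1+4+2+1+8+3+2 = 21.

21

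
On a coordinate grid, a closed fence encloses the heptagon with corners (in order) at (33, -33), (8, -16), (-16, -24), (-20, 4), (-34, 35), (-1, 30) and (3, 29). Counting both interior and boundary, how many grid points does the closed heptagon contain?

Using the shoelace formula, 2A = |(33·(-16) − 8·(-33)) + (8·(-24) − (-16)·(-16)) + ((-16)·4 − (-20)·(-24)) + ((-20)·35 − (-34)·4) + ((-34)·30 − (-1)·35) + ((-1)·29 − 3·30) + (3·(-33) − 33·29)| = 3980, so the area is 1990.
Summing gcd(|Δx|,|Δy|) over the edges gives the boundary count: gcd(25,17) + gcd(24,8) + gcd(4,28) + gcd(14,31) + gcd(33,5) + gcd(4,1) + gcd(30,62) = 1+8+4+1+1+1+2 = 18.
Pick's theorem gives I = A − B/2 + 1 = 1990 − 18/2 + 1 = 1982, so the closed region contains I + B = 1982 + 18 = 2000 lattice points.

2000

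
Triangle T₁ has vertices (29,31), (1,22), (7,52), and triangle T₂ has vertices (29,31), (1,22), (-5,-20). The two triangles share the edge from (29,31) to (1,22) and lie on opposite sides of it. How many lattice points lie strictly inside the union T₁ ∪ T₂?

The union is the simple quadrilateral with vertices (29,31), (7,52), (1,22), (-5,-20) in order.
By the shoelace formula, twice the signed area is |(29·52 − 7·31) + (7·22 − 1·52) + (1·(-20) − (-5)·22) + ((-5)·31 − 29·(-20))| = 1908, so the area is 954.
The number of boundary lattice points is Σ gcd(|Δx|,|Δy|) = gcd(22,21) + gcd(6,30) + gcd(6,42) + gcd(34,51) = 1+6+6+17 = 30.
By Pick's theorem I = A − B/2 + 1 = 954 − 30/2 + 1 = 940.

940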